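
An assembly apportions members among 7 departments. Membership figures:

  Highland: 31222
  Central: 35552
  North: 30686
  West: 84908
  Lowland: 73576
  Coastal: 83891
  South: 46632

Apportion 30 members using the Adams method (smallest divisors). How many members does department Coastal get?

6

Standard divisor 386467/30 ≈ 12882.233; standard quotas: Highland 2.424, Central 2.760, North 2.382, West 6.591, Lowland 5.711, Coastal 6.512, South 3.620.
Rounding up gives 3, 3, 3, 7, 6, 7, 4 = 33 seats, so the divisor must be adjusted.
With modified divisor 15000: modified quotas Highland 2.081, Central 2.370, North 2.046, West 5.661, Lowland 4.905, Coastal 5.593, South 3.109.
Rounding up: Highland 3, Central 3, North 3, West 6, Lowland 5, Coastal 6, South 4 (total 30).
Coastal receives 6.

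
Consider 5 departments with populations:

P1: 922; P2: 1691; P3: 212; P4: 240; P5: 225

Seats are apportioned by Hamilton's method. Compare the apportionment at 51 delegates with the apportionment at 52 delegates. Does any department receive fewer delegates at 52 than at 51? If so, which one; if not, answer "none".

At 51 seats: P1 14, P2 26, P3 3, P4 4, P5 4.
At 52 seats: P1 15, P2 27, P3 3, P4 4, P5 3.
P5 drops from 4 to 3.

P5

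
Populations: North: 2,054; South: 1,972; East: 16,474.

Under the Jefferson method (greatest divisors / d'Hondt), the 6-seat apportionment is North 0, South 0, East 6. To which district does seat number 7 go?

East

Priority for the next seat is population ÷ (current seats + 1).
Priorities: North 2054.000, South 1972.000, East 2353.429.
Highest priority: East.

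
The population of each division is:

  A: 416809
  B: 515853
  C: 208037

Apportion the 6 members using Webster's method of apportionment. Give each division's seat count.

Standard divisor 1140699/6 ≈ 190116.5; standard quotas: A 2.192, B 2.713, C 1.094.
Rounding to the nearest integer gives A 2, B 3, C 1 — total 6, matching the house size, so no adjustment is needed.

A: 2, B: 3, C: 1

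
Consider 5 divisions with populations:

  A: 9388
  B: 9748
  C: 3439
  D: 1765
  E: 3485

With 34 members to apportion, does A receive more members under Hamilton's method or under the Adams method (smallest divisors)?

Hamilton: A 12, B 12, C 4, D 2, E 4.
Adams: A 11, B 12, C 4, D 3, E 4.
A gets 12 under Hamilton and 11 under Adams.

Hamilton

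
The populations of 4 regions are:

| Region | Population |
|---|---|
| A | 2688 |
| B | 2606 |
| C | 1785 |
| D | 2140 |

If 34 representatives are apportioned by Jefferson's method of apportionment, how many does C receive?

Standard divisor 9219/34 ≈ 271.147; standard quotas: A 9.913, B 9.611, C 6.583, D 7.892.
Rounding down gives 9, 9, 6, 7 = 31 seats, so the divisor must be adjusted.
With modified divisor 260: modified quotas A 10.338, B 10.023, C 6.865, D 8.231.
Rounding down: A 10, B 10, C 6, D 8 (total 34).
C receives 6.

6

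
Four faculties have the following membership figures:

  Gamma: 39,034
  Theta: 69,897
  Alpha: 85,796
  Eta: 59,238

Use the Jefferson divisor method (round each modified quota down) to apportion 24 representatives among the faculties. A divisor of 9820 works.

With modified divisor 9820: modified quotas Gamma 3.975, Theta 7.118, Alpha 8.737, Eta 6.032.
Rounding down: Gamma 3, Theta 7, Alpha 8, Eta 6 (total 24).

Gamma 3; Theta 7; Alpha 8; Eta 6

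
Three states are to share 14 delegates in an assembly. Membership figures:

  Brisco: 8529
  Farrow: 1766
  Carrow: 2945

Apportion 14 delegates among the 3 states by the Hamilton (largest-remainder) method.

The standard divisor is 13240/14 ≈ 945.714.
Standard quotas: Brisco 9.0186, Farrow 1.8674, Carrow 3.1140.
Lower quotas: Brisco 9, Farrow 1, Carrow 3 (sum 13, leaving 1 seat).
Remainders in descending order: Farrow 0.8674, Carrow 0.1140, Brisco 0.0186.
Largest remainder: Farrow receives the extra seat.

Brisco 9, Farrow 2, Carrow 3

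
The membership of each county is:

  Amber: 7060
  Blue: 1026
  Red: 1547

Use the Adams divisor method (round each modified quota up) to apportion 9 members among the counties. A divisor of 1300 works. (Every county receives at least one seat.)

Amber: 6; Blue: 1; Red: 2

With modified divisor 1300: modified quotas Amber 5.431, Blue 0.789, Red 1.190.
Rounding up: Amber 6, Blue 1, Red 2 (total 9).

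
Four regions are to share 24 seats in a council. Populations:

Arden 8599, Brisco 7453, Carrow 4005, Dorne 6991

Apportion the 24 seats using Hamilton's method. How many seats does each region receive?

The standard divisor is 27048/24 = 1127.
Standard quotas: Arden 7.6300, Brisco 6.6131, Carrow 3.5537, Dorne 6.2032.
Lower quotas: Arden 7, Brisco 6, Carrow 3, Dorne 6 (sum 22, leaving 2 seats).
Remainders in descending order: Arden 0.6300, Brisco 0.6131, Carrow 0.5537, Dorne 0.2032.
Largest remainders: Arden, Brisco receive the extra seats.

Arden 8, Brisco 7, Carrow 3, Dorne 6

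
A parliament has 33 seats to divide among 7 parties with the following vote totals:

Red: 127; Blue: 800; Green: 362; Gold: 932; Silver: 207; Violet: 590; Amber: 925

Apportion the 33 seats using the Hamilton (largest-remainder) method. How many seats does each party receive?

The standard divisor is 3943/33 ≈ 119.485.
Standard quotas: Red 1.063, Blue 6.695, Green 3.030, Gold 7.800, Silver 1.732, Violet 4.938, Amber 7.742.
Lower quotas: Red 1, Blue 6, Green 3, Gold 7, Silver 1, Violet 4, Amber 7 (sum 29, leaving 4 seats).
Remainders in descending order: Violet 0.938, Gold 0.800, Amber 0.742, Silver 0.732, Blue 0.695, Red 0.063, Green 0.030.
Largest remainders: Violet, Gold, Amber, Silver receive the extra seats.

Red: 1, Blue: 6, Green: 3, Gold: 8, Silver: 2, Violet: 5, Amber: 8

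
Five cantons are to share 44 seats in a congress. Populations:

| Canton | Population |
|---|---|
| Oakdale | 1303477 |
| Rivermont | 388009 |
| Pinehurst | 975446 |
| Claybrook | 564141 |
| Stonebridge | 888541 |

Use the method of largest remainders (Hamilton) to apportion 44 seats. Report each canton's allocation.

Standard divisor: 4119614 ÷ 44 ≈ 93627.591.
Standard quotas: Oakdale 13.9219, Rivermont 4.1442, Pinehurst 10.4184, Claybrook 6.0254, Stonebridge 9.4902.
Lower quotas: Oakdale 13, Rivermont 4, Pinehurst 10, Claybrook 6, Stonebridge 9 (sum 42, leaving 2 seats).
Remainders in descending order: Oakdale 0.9219, Stonebridge 0.4902, Pinehurst 0.4184, Rivermont 0.1442, Claybrook 0.0254.
The surplus seats go to Oakdale, Stonebridge.

Oakdale: 14, Rivermont: 4, Pinehurst: 10, Claybrook: 6, Stonebridge: 10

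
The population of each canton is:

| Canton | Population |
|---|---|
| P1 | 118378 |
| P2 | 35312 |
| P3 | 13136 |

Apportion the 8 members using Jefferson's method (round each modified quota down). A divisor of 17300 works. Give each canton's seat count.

P1: 6, P2: 2, P3: 0

With modified divisor 17300: modified quotas P1 6.843, P2 2.041, P3 0.759.
Rounding down: P1 6, P2 2, P3 0 (total 8).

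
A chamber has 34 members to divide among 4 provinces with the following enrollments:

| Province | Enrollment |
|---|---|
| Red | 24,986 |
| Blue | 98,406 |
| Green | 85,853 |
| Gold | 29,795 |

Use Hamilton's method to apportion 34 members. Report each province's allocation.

Red 4, Blue 14, Green 12, Gold 4

The standard divisor is 239040/34 ≈ 7030.588.
Standard quotas: Red 3.5539, Blue 13.9968, Green 12.2114, Gold 4.2379.
Lower quotas: Red 3, Blue 13, Green 12, Gold 4 (sum 32, leaving 2 seats).
Remainders in descending order: Blue 0.9968, Red 0.5539, Gold 0.2379, Green 0.2114.
The surplus seats go to Blue, Red.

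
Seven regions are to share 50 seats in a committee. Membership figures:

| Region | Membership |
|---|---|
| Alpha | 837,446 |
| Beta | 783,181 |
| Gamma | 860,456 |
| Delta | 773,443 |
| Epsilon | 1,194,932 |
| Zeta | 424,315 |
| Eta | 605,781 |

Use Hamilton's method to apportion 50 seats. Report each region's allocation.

Standard divisor: 5479554 ÷ 50 ≈ 109591.08.
Standard quotas: Alpha 7.6416, Beta 7.1464, Gamma 7.8515, Delta 7.0575, Epsilon 10.9036, Zeta 3.8718, Eta 5.5276.
Lower quotas: Alpha 7, Beta 7, Gamma 7, Delta 7, Epsilon 10, Zeta 3, Eta 5 (sum 46, leaving 4 seats).
Remainders in descending order: Epsilon 0.9036, Zeta 0.8718, Gamma 0.8515, Alpha 0.6416, Eta 0.5276, Beta 0.1464, Delta 0.0575.
The surplus seats go to Epsilon, Zeta, Gamma, Alpha.

Alpha: 8; Beta: 7; Gamma: 8; Delta: 7; Epsilon: 11; Zeta: 4; Eta: 5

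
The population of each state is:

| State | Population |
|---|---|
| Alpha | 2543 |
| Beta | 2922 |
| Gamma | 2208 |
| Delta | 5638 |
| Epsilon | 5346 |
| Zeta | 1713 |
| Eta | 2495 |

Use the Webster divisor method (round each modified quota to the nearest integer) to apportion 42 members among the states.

Standard divisor 22865/42 ≈ 544.405; standard quotas: Alpha 4.671, Beta 5.367, Gamma 4.056, Delta 10.356, Epsilon 9.820, Zeta 3.147, Eta 4.583.
Rounding to the nearest integer gives Alpha 5, Beta 5, Gamma 4, Delta 10, Epsilon 10, Zeta 3, Eta 5 — total 42, matching the house size, so no adjustment is needed.

Alpha 5; Beta 5; Gamma 4; Delta 10; Epsilon 10; Zeta 3; Eta 5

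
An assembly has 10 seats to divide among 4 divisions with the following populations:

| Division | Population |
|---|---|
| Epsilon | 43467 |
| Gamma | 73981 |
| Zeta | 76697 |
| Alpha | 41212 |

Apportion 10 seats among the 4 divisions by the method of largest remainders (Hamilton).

Total 235357; standard divisor 235357/10 ≈ 23535.7.
Standard quotas: Epsilon 1.8469, Gamma 3.1434, Zeta 3.2588, Alpha 1.7510.
Lower quotas: Epsilon 1, Gamma 3, Zeta 3, Alpha 1 (sum 8, leaving 2 seats).
Remainders in descending order: Epsilon 0.8469, Alpha 0.7510, Zeta 0.2588, Gamma 0.1434.
The surplus seats go to Epsilon, Alpha.

Epsilon: 2, Gamma: 3, Zeta: 3, Alpha: 2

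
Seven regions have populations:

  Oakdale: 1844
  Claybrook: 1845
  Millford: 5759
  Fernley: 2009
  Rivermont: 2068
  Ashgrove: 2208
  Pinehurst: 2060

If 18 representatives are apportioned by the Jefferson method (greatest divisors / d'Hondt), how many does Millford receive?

6

Standard divisor 17793/18 ≈ 988.5; standard quotas: Oakdale 1.865, Claybrook 1.866, Millford 5.826, Fernley 2.032, Rivermont 2.092, Ashgrove 2.234, Pinehurst 2.084.
Rounding down gives 1, 1, 5, 2, 2, 2, 2 = 15 seats, so the divisor must be adjusted.
With modified divisor 900: modified quotas Oakdale 2.049, Claybrook 2.050, Millford 6.399, Fernley 2.232, Rivermont 2.298, Ashgrove 2.453, Pinehurst 2.289.
Rounding down: Oakdale 2, Claybrook 2, Millford 6, Fernley 2, Rivermont 2, Ashgrove 2, Pinehurst 2 (total 18).
Millford receives 6.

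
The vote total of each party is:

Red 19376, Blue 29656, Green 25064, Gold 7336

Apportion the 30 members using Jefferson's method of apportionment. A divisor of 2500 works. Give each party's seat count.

Red 7, Blue 11, Green 10, Gold 2

With modified divisor 2500: modified quotas Red 7.750, Blue 11.862, Green 10.026, Gold 2.934.
Rounding down: Red 7, Blue 11, Green 10, Gold 2 (total 30).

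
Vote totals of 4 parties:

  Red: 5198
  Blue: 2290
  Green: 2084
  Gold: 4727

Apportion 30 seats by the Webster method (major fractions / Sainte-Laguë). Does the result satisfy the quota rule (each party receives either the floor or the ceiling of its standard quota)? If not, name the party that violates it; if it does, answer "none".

Standard quotas: Red 10.906, Blue 4.805, Green 4.372, Gold 9.917.
Webster allocation: Red 11, Blue 5, Green 4, Gold 10.
Every allocation lies between the lower and upper quota.

none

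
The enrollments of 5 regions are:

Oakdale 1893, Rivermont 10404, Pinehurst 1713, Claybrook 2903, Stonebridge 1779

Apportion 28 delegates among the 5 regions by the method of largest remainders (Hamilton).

Total 18692; standard divisor 18692/28 ≈ 667.571.
Standard quotas: Oakdale 2.8357, Rivermont 15.5848, Pinehurst 2.5660, Claybrook 4.3486, Stonebridge 2.6649.
Lower quotas: Oakdale 2, Rivermont 15, Pinehurst 2, Claybrook 4, Stonebridge 2 (sum 25, leaving 3 seats).
Remainders in descending order: Oakdale 0.8357, Stonebridge 0.6649, Rivermont 0.5848, Pinehurst 0.5660, Claybrook 0.3486.
Largest remainders: Oakdale, Stonebridge, Rivermont receive the extra seats.

Oakdale 3, Rivermont 16, Pinehurst 2, Claybrook 4, Stonebridge 3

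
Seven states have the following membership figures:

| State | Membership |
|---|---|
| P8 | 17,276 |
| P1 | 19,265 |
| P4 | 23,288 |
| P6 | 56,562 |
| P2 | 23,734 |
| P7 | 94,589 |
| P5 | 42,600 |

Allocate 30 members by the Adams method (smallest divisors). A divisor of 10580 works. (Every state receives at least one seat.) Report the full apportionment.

P8 2, P1 2, P4 3, P6 6, P2 3, P7 9, P5 5

With modified divisor 10580: modified quotas P8 1.633, P1 1.821, P4 2.201, P6 5.346, P2 2.243, P7 8.940, P5 4.026.
Rounding up: P8 2, P1 2, P4 3, P6 6, P2 3, P7 9, P5 5 (total 30).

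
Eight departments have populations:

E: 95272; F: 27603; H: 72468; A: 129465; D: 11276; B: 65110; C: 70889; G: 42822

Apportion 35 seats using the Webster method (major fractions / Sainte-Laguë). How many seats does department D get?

Standard divisor 514905/35 ≈ 14711.571; standard quotas: E 6.476, F 1.876, H 4.926, A 8.800, D 0.766, B 4.426, C 4.819, G 2.911.
Rounding to the nearest integer gives E 6, F 2, H 5, A 9, D 1, B 4, C 5, G 3 — total 35, matching the house size, so no adjustment is needed.
D receives 1.

1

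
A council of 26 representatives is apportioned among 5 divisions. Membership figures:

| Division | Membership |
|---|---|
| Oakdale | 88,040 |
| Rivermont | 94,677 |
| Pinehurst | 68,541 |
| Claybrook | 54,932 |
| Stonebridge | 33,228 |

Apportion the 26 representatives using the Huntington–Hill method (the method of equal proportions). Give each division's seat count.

With divisor 13109: modified quotas Oakdale 6.716, Rivermont 7.222, Pinehurst 5.229, Claybrook 4.190, Stonebridge 2.535.
Geometric-mean thresholds: Oakdale √(6·7)=6.481, Rivermont √(7·8)=7.483, Pinehurst √(5·6)=5.477, Claybrook √(4·5)=4.472, Stonebridge √(2·3)=2.449.
Each quota rounded against its threshold gives Oakdale 7, Rivermont 7, Pinehurst 5, Claybrook 4, Stonebridge 3 (total 26).

Oakdale: 7, Rivermont: 7, Pinehurst: 5, Claybrook: 4, Stonebridge: 3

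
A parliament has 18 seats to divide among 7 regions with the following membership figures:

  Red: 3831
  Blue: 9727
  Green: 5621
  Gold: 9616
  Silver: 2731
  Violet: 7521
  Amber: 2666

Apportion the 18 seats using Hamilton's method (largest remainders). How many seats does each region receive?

Red 2, Blue 4, Green 3, Gold 4, Silver 1, Violet 3, Amber 1

Total 41713; standard divisor 41713/18 ≈ 2317.389.
Standard quotas: Red 1.6532, Blue 4.1974, Green 2.4256, Gold 4.1495, Silver 1.1785, Violet 3.2455, Amber 1.1504.
Lower quotas: Red 1, Blue 4, Green 2, Gold 4, Silver 1, Violet 3, Amber 1 (sum 16, leaving 2 seats).
Remainders in descending order: Red 0.6532, Green 0.4256, Violet 0.2455, Blue 0.1974, Silver 0.1785, Amber 0.1504, Gold 0.1495.
Largest remainders: Red, Green receive the extra seats.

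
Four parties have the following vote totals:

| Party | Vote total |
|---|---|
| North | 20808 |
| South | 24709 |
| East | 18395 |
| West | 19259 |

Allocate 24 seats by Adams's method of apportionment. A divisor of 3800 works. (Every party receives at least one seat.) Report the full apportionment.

North 6; South 7; East 5; West 6

With modified divisor 3800: modified quotas North 5.476, South 6.502, East 4.841, West 5.068.
Rounding up: North 6, South 7, East 5, West 6 (total 24).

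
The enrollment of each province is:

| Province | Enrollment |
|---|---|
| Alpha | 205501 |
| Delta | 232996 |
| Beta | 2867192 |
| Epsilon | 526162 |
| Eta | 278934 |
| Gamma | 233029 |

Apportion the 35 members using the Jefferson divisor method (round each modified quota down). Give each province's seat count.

Standard divisor 4343814/35 ≈ 124108.971; standard quotas: Alpha 1.656, Delta 1.877, Beta 23.102, Epsilon 4.240, Eta 2.247, Gamma 1.878.
Rounding down gives 1, 1, 23, 4, 2, 1 = 32 seats, so the divisor must be adjusted.
With modified divisor 115231: modified quotas Alpha 1.783, Delta 2.022, Beta 24.882, Epsilon 4.566, Eta 2.421, Gamma 2.022.
Rounding down: Alpha 1, Delta 2, Beta 24, Epsilon 4, Eta 2, Gamma 2 (total 35).

Alpha=1; Delta=2; Beta=24; Epsilon=4; Eta=2; Gamma=2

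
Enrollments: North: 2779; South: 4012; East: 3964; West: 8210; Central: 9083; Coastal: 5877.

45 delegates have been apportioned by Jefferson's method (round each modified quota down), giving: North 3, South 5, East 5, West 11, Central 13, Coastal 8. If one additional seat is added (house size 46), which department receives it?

Priority for the next seat is population ÷ (current seats + 1).
Priorities: North 694.750, South 668.667, East 660.667, West 684.167, Central 648.786, Coastal 653.000.
Highest priority: North.

North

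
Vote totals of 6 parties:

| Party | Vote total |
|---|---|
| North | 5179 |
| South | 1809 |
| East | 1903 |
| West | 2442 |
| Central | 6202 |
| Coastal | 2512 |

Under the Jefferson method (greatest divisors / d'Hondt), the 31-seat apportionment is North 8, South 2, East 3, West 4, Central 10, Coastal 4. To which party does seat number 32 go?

Priority for the next seat is population ÷ (current seats + 1).
Priorities: North 575.444, South 603.000, East 475.750, West 488.400, Central 563.818, Coastal 502.400.
Highest priority: South.

South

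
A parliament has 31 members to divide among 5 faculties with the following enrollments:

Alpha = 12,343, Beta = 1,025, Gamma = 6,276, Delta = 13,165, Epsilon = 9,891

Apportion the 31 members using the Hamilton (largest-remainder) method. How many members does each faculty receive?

Standard divisor: 42700 ÷ 31 ≈ 1377.419.
Standard quotas: Alpha 8.9610, Beta 0.7441, Gamma 4.5563, Delta 9.5577, Epsilon 7.1808.
Lower quotas: Alpha 8, Beta 0, Gamma 4, Delta 9, Epsilon 7 (sum 28, leaving 3 seats).
Remainders in descending order: Alpha 0.9610, Beta 0.7441, Delta 0.5577, Gamma 0.5563, Epsilon 0.1808.
The surplus seats go to Alpha, Beta, Delta.

Alpha=9; Beta=1; Gamma=4; Delta=10; Epsilon=7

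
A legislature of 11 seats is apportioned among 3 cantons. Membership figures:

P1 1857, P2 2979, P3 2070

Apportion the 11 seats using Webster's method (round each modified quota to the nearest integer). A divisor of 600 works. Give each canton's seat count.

With modified divisor 600: modified quotas P1 3.095, P2 4.965, P3 3.450.
Rounding to the nearest integer: P1 3, P2 5, P3 3 (total 11).

P1: 3, P2: 5, P3: 3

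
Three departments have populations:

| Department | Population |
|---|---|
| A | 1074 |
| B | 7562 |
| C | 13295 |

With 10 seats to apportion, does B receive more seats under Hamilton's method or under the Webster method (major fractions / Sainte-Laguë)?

Hamilton: A 1, B 3, C 6.
Webster: A 0, B 4, C 6.
B gets 3 under Hamilton and 4 under Webster.

Webster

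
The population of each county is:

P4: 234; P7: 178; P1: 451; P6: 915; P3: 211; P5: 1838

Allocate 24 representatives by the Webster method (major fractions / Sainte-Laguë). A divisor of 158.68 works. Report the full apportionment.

P4 1; P7 1; P1 3; P6 6; P3 1; P5 12

With modified divisor 158.68: modified quotas P4 1.475, P7 1.122, P1 2.842, P6 5.766, P3 1.330, P5 11.583.
Rounding to the nearest integer: P4 1, P7 1, P1 3, P6 6, P3 1, P5 12 (total 24).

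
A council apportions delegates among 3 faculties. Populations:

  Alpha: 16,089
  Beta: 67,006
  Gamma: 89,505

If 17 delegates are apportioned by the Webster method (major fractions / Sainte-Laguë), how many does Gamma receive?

9

Standard divisor 172600/17 ≈ 10152.941; standard quotas: Alpha 1.585, Beta 6.600, Gamma 8.816.
Rounding to the nearest integer gives 2, 7, 9 = 18 seats, so the divisor must be adjusted.
With modified divisor 10400: modified quotas Alpha 1.547, Beta 6.443, Gamma 8.606.
Rounding to the nearest integer: Alpha 2, Beta 6, Gamma 9 (total 17).
Gamma receives 9.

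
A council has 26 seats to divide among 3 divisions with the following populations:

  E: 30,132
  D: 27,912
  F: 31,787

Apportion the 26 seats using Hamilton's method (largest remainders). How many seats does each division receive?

The standard divisor is 89831/26 ≈ 3455.038.
Standard quotas: E 8.7212, D 8.0786, F 9.2002.
Lower quotas: E 8, D 8, F 9 (sum 25, leaving 1 seat).
Remainders in descending order: E 0.7212, F 0.2002, D 0.0786.
The surplus seat goes to E.

E 9, D 8, F 9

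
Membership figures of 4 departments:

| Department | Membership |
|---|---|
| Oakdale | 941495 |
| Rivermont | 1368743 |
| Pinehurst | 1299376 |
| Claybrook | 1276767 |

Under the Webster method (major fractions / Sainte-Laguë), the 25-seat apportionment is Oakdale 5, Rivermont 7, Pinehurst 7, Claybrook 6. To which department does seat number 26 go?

Claybrook

Priority for the next seat is population ÷ (current seats + 0.5).
Priorities: Oakdale 171180.909, Rivermont 182499.067, Pinehurst 173250.133, Claybrook 196425.692.
Highest priority: Claybrook.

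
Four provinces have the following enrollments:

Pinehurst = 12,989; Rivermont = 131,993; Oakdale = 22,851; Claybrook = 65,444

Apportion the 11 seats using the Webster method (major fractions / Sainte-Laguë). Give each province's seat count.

Pinehurst=1, Rivermont=6, Oakdale=1, Claybrook=3

Standard divisor 233277/11 ≈ 21207; standard quotas: Pinehurst 0.612, Rivermont 6.224, Oakdale 1.078, Claybrook 3.086.
Rounding to the nearest integer gives Pinehurst 1, Rivermont 6, Oakdale 1, Claybrook 3 — total 11, matching the house size, so no adjustment is needed.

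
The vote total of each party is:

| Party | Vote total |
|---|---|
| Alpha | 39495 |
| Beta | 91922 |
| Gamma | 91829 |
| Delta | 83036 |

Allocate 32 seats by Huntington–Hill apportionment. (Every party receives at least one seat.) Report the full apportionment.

Alpha 4; Beta 10; Gamma 9; Delta 9

With divisor 9685: modified quotas Alpha 4.078, Beta 9.491, Gamma 9.482, Delta 8.574.
Geometric-mean thresholds: Alpha √(4·5)=4.472, Beta √(9·10)=9.487, Gamma √(9·10)=9.487, Delta √(8·9)=8.485.
Each quota rounded against its threshold gives Alpha 4, Beta 10, Gamma 9, Delta 9 (total 32).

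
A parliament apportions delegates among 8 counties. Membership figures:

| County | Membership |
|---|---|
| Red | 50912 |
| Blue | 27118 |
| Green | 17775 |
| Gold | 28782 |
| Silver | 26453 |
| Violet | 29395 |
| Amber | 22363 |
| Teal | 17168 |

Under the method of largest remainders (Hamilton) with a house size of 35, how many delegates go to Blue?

Total 219966; standard divisor 219966/35 ≈ 6284.743.
Standard quotas: Red 8.1009, Blue 4.3149, Green 2.8283, Gold 4.5797, Silver 4.2091, Violet 4.6772, Amber 3.5583, Teal 2.7317.
Lower quotas: Red 8, Blue 4, Green 2, Gold 4, Silver 4, Violet 4, Amber 3, Teal 2 (sum 31, leaving 4 seats).
Remainders in descending order: Green 0.8283, Teal 0.7317, Violet 0.6772, Gold 0.5797, Amber 0.5583, Blue 0.3149, Silver 0.2091, Red 0.1009.
The surplus seats go to Green, Teal, Violet, Gold.
Blue receives 4.

4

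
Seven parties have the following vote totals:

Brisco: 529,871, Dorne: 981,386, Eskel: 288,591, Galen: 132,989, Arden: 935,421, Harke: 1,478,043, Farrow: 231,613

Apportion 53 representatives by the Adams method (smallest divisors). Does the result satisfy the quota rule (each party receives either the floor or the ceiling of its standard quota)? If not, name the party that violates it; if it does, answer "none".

Harke

Standard quotas: Brisco 6.134, Dorne 11.362, Eskel 3.341, Galen 1.540, Arden 10.830, Harke 17.112, Farrow 2.681.
Adams allocation: Brisco 6, Dorne 11, Eskel 4, Galen 2, Arden 11, Harke 16, Farrow 3.
Harke has quota 17.112 (lower 17, upper 18) but receives 16 — outside the quota interval.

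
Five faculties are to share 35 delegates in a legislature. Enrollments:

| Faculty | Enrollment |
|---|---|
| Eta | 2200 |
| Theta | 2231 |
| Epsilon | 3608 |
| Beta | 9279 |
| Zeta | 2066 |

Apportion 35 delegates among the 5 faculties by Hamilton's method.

The standard divisor is 19384/35 ≈ 553.829.
Standard quotas: Eta 3.9723, Theta 4.0283, Epsilon 6.5147, Beta 16.7543, Zeta 3.7304.
Lower quotas: Eta 3, Theta 4, Epsilon 6, Beta 16, Zeta 3 (sum 32, leaving 3 seats).
Remainders in descending order: Eta 0.9723, Beta 0.7543, Zeta 0.7304, Epsilon 0.5147, Theta 0.0283.
Largest remainders: Eta, Beta, Zeta receive the extra seats.

Eta=4, Theta=4, Epsilon=6, Beta=17, Zeta=4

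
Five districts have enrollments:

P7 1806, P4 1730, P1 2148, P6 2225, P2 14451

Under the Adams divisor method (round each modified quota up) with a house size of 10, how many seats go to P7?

Standard divisor 22360/10 ≈ 2236; standard quotas: P7 0.808, P4 0.774, P1 0.961, P6 0.995, P2 6.463.
Rounding up gives 1, 1, 1, 1, 7 = 11 seats, so the divisor must be adjusted.
With modified divisor 2600: modified quotas P7 0.695, P4 0.665, P1 0.826, P6 0.856, P2 5.558.
Rounding up: P7 1, P4 1, P1 1, P6 1, P2 6 (total 10).
P7 receives 1.

1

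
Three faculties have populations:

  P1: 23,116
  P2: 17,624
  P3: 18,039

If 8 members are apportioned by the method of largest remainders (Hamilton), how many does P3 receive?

3

Standard divisor: 58779 ÷ 8 ≈ 7347.375.
Standard quotas: P1 3.1462, P2 2.3987, P3 2.4552.
Lower quotas: P1 3, P2 2, P3 2 (sum 7, leaving 1 seat).
Remainders in descending order: P3 0.4552, P2 0.3987, P1 0.1462.
Largest remainder: P3 receives the extra seat.
P3 receives 3.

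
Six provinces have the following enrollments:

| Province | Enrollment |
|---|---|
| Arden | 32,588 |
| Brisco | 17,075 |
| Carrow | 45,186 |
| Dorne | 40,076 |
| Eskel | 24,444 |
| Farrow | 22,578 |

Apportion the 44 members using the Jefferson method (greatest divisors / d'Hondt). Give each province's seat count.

Arden=8, Brisco=4, Carrow=11, Dorne=10, Eskel=6, Farrow=5

Standard divisor 181947/44 ≈ 4135.159; standard quotas: Arden 7.881, Brisco 4.129, Carrow 10.927, Dorne 9.692, Eskel 5.911, Farrow 5.460.
Rounding down gives 7, 4, 10, 9, 5, 5 = 40 seats, so the divisor must be adjusted.
With modified divisor 3900: modified quotas Arden 8.356, Brisco 4.378, Carrow 11.586, Dorne 10.276, Eskel 6.268, Farrow 5.789.
Rounding down: Arden 8, Brisco 4, Carrow 11, Dorne 10, Eskel 6, Farrow 5 (total 44).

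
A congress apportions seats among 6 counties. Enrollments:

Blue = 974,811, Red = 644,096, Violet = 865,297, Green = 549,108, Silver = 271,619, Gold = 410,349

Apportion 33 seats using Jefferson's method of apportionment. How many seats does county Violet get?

8

Standard divisor 3715280/33 ≈ 112584.242; standard quotas: Blue 8.659, Red 5.721, Violet 7.686, Green 4.877, Silver 2.413, Gold 3.645.
Rounding down gives 8, 5, 7, 4, 2, 3 = 29 seats, so the divisor must be adjusted.
With modified divisor 105000: modified quotas Blue 9.284, Red 6.134, Violet 8.241, Green 5.230, Silver 2.587, Gold 3.908.
Rounding down: Blue 9, Red 6, Violet 8, Green 5, Silver 2, Gold 3 (total 33).
Violet receives 8.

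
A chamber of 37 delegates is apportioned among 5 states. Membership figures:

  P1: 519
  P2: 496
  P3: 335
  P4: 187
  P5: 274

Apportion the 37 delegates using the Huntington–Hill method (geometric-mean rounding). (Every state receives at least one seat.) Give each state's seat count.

P1: 10, P2: 10, P3: 7, P4: 4, P5: 6

With divisor 50: modified quotas P1 10.380, P2 9.920, P3 6.700, P4 3.740, P5 5.480.
Geometric-mean thresholds: P1 √(10·11)=10.488, P2 √(9·10)=9.487, P3 √(6·7)=6.481, P4 √(3·4)=3.464, P5 √(5·6)=5.477.
Each quota rounded against its threshold gives P1 10, P2 10, P3 7, P4 4, P5 6 (total 37).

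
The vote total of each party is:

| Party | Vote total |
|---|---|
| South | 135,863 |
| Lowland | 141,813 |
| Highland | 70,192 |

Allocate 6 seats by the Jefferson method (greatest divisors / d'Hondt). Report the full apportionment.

South: 2, Lowland: 3, Highland: 1

Standard divisor 347868/6 ≈ 57978; standard quotas: South 2.343, Lowland 2.446, Highland 1.211.
Rounding down gives 2, 2, 1 = 5 seats, so the divisor must be adjusted.
With modified divisor 46300: modified quotas South 2.934, Lowland 3.063, Highland 1.516.
Rounding down: South 2, Lowland 3, Highland 1 (total 6).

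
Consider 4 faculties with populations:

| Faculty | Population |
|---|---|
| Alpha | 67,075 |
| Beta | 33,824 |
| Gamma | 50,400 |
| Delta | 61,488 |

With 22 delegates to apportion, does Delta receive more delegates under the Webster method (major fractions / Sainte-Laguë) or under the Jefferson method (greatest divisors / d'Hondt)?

Webster: Alpha 7, Beta 4, Gamma 5, Delta 6.
Jefferson: Alpha 7, Beta 3, Gamma 5, Delta 7.
Delta gets 6 under Webster and 7 under Jefferson.

Jefferson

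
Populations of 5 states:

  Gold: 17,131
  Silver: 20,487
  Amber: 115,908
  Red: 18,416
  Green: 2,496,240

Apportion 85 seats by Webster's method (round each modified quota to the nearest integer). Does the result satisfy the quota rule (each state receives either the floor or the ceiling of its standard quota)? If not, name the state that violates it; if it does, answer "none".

Green

Standard quotas: Gold 0.546, Silver 0.653, Amber 3.692, Red 0.587, Green 79.522.
Webster allocation: Gold 1, Silver 1, Amber 4, Red 1, Green 78.
Green has quota 79.522 (lower 79, upper 80) but receives 78 — outside the quota interval.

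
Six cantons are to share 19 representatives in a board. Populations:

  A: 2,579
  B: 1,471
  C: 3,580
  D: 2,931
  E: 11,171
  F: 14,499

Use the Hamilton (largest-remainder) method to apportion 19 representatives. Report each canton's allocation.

Total 36231; standard divisor 36231/19 ≈ 1906.895.
Standard quotas: A 1.3525, B 0.7714, C 1.8774, D 1.5371, E 5.8582, F 7.6035.
Lower quotas: A 1, B 0, C 1, D 1, E 5, F 7 (sum 15, leaving 4 seats).
Remainders in descending order: C 0.8774, E 0.8582, B 0.7714, F 0.6035, D 0.5371, A 0.3525.
The surplus seats go to C, E, B, F.

A 1; B 1; C 2; D 1; E 6; F 8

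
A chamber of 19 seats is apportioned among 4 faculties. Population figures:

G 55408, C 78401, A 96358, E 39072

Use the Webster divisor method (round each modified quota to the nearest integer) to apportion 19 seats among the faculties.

G: 4, C: 5, A: 7, E: 3

Standard divisor 269239/19 ≈ 14170.474; standard quotas: G 3.910, C 5.533, A 6.800, E 2.757.
Rounding to the nearest integer gives 4, 6, 7, 3 = 20 seats, so the divisor must be adjusted.
With modified divisor 14500: modified quotas G 3.821, C 5.407, A 6.645, E 2.695.
Rounding to the nearest integer: G 4, C 5, A 7, E 3 (total 19).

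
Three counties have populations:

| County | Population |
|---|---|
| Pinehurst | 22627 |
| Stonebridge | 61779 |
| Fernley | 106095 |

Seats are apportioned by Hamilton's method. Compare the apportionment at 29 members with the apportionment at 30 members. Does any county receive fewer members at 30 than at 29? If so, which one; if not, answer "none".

Pinehurst

At 29 seats: Pinehurst 4, Stonebridge 9, Fernley 16.
At 30 seats: Pinehurst 3, Stonebridge 10, Fernley 17.
Pinehurst drops from 4 to 3.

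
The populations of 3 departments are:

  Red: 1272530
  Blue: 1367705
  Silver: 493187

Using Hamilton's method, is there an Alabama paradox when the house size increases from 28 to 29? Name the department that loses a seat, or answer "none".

At 28 seats: Red 11, Blue 12, Silver 5.
At 29 seats: Red 12, Blue 13, Silver 4.
Silver drops from 5 to 4.

Silver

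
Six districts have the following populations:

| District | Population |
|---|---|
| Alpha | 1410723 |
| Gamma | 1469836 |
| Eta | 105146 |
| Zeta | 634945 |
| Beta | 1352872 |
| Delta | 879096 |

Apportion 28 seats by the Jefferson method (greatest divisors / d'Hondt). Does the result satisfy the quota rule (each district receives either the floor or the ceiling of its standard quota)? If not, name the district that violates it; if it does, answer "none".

Standard quotas: Alpha 6.749, Gamma 7.032, Eta 0.503, Zeta 3.038, Beta 6.472, Delta 4.206.
Jefferson allocation: Alpha 7, Gamma 7, Eta 0, Zeta 3, Beta 7, Delta 4.
Every allocation lies between the lower and upper quota.

none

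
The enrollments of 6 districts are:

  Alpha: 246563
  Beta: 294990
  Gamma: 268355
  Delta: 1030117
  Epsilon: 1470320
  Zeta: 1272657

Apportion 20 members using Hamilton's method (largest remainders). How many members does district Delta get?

The standard divisor is 4583002/20 ≈ 229150.1.
Standard quotas: Alpha 1.0760, Beta 1.2873, Gamma 1.1711, Delta 4.4954, Epsilon 6.4164, Zeta 5.5538.
Lower quotas: Alpha 1, Beta 1, Gamma 1, Delta 4, Epsilon 6, Zeta 5 (sum 18, leaving 2 seats).
Remainders in descending order: Zeta 0.5538, Delta 0.4954, Epsilon 0.4164, Beta 0.2873, Gamma 0.1711, Alpha 0.0760.
The surplus seats go to Zeta, Delta.
Delta receives 5.

5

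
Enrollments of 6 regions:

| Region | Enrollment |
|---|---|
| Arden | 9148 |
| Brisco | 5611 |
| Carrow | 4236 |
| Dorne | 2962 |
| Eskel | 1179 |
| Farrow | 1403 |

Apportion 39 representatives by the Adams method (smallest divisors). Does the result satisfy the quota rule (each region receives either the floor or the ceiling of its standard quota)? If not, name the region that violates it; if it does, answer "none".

Standard quotas: Arden 14.539, Brisco 8.918, Carrow 6.732, Dorne 4.708, Eskel 1.874, Farrow 2.230.
Adams allocation: Arden 14, Brisco 8, Carrow 7, Dorne 5, Eskel 2, Farrow 3.
Every allocation lies between the lower and upper quota.

none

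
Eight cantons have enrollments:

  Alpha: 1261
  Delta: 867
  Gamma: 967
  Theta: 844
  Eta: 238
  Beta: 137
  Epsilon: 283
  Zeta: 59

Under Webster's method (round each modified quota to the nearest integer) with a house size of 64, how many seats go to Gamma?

Standard divisor 4656/64 ≈ 72.75; standard quotas: Alpha 17.333, Delta 11.918, Gamma 13.292, Theta 11.601, Eta 3.271, Beta 1.883, Epsilon 3.890, Zeta 0.811.
Rounding to the nearest integer gives Alpha 17, Delta 12, Gamma 13, Theta 12, Eta 3, Beta 2, Epsilon 4, Zeta 1 — total 64, matching the house size, so no adjustment is needed.
Gamma receives 13.

13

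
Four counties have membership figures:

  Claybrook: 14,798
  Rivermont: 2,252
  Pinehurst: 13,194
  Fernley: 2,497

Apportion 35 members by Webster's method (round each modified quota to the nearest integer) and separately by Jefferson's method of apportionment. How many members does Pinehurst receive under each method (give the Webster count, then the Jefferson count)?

Webster: Claybrook 16, Rivermont 2, Pinehurst 14, Fernley 3.
Jefferson: Claybrook 16, Rivermont 2, Pinehurst 15, Fernley 2.
Pinehurst gets 14 under Webster and 15 under Jefferson.

14 and 15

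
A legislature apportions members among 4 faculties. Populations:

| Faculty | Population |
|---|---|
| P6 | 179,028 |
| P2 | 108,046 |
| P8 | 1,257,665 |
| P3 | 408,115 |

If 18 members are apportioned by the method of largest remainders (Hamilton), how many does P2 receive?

1

The standard divisor is 1952854/18 ≈ 108491.889.
Standard quotas: P6 1.6502, P2 0.9959, P8 11.5922, P3 3.7617.
Lower quotas: P6 1, P2 0, P8 11, P3 3 (sum 15, leaving 3 seats).
Remainders in descending order: P2 0.9959, P3 0.7617, P6 0.6502, P8 0.5922.
The surplus seats go to P2, P3, P6.
P2 receives 1.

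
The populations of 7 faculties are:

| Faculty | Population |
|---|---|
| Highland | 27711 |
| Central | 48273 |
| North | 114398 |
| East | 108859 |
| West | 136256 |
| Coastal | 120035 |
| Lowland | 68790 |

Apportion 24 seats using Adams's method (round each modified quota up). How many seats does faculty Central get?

Standard divisor 624322/24 ≈ 26013.417; standard quotas: Highland 1.065, Central 1.856, North 4.398, East 4.185, West 5.238, Coastal 4.614, Lowland 2.644.
Rounding up gives 2, 2, 5, 5, 6, 5, 3 = 28 seats, so the divisor must be adjusted.
With modified divisor 29300: modified quotas Highland 0.946, Central 1.648, North 3.904, East 3.715, West 4.650, Coastal 4.097, Lowland 2.348.
Rounding up: Highland 1, Central 2, North 4, East 4, West 5, Coastal 5, Lowland 3 (total 24).
Central receives 2.

2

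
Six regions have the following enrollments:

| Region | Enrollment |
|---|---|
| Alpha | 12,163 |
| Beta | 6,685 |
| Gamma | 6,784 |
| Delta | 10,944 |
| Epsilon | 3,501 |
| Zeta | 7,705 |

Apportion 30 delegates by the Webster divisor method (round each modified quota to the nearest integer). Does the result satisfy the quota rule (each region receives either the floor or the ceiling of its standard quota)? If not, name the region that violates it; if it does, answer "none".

none

Standard quotas: Alpha 7.637, Beta 4.197, Gamma 4.259, Delta 6.871, Epsilon 2.198, Zeta 4.838.
Webster allocation: Alpha 8, Beta 4, Gamma 4, Delta 7, Epsilon 2, Zeta 5.
Every allocation lies between the lower and upper quota.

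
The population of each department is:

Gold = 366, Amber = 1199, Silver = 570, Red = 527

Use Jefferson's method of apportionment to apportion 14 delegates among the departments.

Gold 2, Amber 6, Silver 3, Red 3

Standard divisor 2662/14 ≈ 190.143; standard quotas: Gold 1.925, Amber 6.306, Silver 2.998, Red 2.772.
Rounding down gives 1, 6, 2, 2 = 11 seats, so the divisor must be adjusted.
With modified divisor 173: modified quotas Gold 2.116, Amber 6.931, Silver 3.295, Red 3.046.
Rounding down: Gold 2, Amber 6, Silver 3, Red 3 (total 14).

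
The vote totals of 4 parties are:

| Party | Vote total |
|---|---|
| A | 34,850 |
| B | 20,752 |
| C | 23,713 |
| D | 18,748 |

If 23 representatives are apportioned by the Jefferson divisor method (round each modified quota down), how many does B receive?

5

Standard divisor 98063/23 ≈ 4263.609; standard quotas: A 8.174, B 4.867, C 5.562, D 4.397.
Rounding down gives 8, 4, 5, 4 = 21 seats, so the divisor must be adjusted.
With modified divisor 3900: modified quotas A 8.936, B 5.321, C 6.080, D 4.807.
Rounding down: A 8, B 5, C 6, D 4 (total 23).
B receives 5.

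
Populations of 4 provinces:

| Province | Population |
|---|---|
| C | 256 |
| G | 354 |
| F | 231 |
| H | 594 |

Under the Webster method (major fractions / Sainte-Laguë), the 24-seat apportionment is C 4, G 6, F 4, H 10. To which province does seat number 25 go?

Priority for the next seat is population ÷ (current seats + 0.5).
Priorities: C 56.889, G 54.462, F 51.333, H 56.571.
Highest priority: C.

C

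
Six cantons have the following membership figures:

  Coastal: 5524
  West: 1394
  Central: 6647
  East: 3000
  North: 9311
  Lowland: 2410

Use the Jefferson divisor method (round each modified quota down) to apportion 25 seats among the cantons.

Standard divisor 28286/25 ≈ 1131.44; standard quotas: Coastal 4.882, West 1.232, Central 5.875, East 2.651, North 8.229, Lowland 2.130.
Rounding down gives 4, 1, 5, 2, 8, 2 = 22 seats, so the divisor must be adjusted.
With modified divisor 1020: modified quotas Coastal 5.416, West 1.367, Central 6.517, East 2.941, North 9.128, Lowland 2.363.
Rounding down: Coastal 5, West 1, Central 6, East 2, North 9, Lowland 2 (total 25).

Coastal 5, West 1, Central 6, East 2, North 9, Lowland 2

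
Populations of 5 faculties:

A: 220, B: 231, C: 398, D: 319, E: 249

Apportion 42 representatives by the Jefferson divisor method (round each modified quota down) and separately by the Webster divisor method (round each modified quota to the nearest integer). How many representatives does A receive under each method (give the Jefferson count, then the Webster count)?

Jefferson: A 6, B 7, C 12, D 10, E 7.
Webster: A 7, B 7, C 12, D 9, E 7.
A gets 6 under Jefferson and 7 under Webster.

6 and 7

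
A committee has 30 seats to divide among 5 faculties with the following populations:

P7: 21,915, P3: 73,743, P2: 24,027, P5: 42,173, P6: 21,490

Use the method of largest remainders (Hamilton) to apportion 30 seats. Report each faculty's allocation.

Total 183348; standard divisor 183348/30 ≈ 6111.6.
Standard quotas: P7 3.5858, P3 12.0661, P2 3.9314, P5 6.9005, P6 3.5163.
Lower quotas: P7 3, P3 12, P2 3, P5 6, P6 3 (sum 27, leaving 3 seats).
Remainders in descending order: P2 0.9314, P5 0.9005, P7 0.5858, P6 0.5163, P3 0.0661.
The surplus seats go to P2, P5, P7.

P7: 4; P3: 12; P2: 4; P5: 7; P6: 3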